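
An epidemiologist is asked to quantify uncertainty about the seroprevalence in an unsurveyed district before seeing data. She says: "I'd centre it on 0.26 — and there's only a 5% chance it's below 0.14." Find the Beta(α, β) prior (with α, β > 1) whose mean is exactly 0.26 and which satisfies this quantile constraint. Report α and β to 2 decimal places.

With mean 0.26 fixed, write α = 0.26s, β = 0.74s where s = α+β.
Need P(θ < 0.14) = 0.05 under Beta(0.26s, 0.74s). Normal approximation: (q−m)/√(m(1−m)/s) ≈ z_{0.05} = -1.64, so s ≈ 0.26·0.74·(-1.64)²/(0.14−0.26)² = 36.1.
At s = 36.1: P(θ<0.14) ≈ 0.034. Adjusting to match 0.05 gives s ≈ 30.00.
So α = 0.26·30.00 ≈ 7.80, β = 0.74·30.00 ≈ 22.20.

α ≈ 7.80, β ≈ 22.20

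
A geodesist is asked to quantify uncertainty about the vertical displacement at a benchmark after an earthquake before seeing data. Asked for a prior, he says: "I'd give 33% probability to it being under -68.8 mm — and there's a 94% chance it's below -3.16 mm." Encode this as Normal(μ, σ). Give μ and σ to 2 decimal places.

μ = -54.32, σ = 32.91

For Normal(μ,σ), the p-quantile is μ + z_p·σ. Here z_{0.33} = -0.4399, z_{0.94} = 1.555.
So -68.8 = μ − 0.4399σ and -3.16 = μ + 1.555σ.
Subtracting: σ = (-3.16 − -68.8)/(1.555 − (-0.4399)) = 32.91.
Then μ = -68.8 − (-0.4399)·32.91 = -54.32.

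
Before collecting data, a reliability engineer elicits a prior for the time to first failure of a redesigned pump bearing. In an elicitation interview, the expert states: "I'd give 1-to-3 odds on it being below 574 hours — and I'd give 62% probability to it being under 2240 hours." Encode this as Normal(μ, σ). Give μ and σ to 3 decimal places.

μ = 1720.667, σ = 1700.051

The p-quantile of Normal(μ,σ) is μ + z_p·σ, with z_{0.25} = -0.6745 and z_{0.62} = 0.3055.
Eliminate σ: μ = (z₂·x₁ − z₁·x₂)/(z₂ − z₁) = (0.3055·574 − (-0.6745)·2240)/0.98 = 1720.667.
Then σ = (x₂ − x₁)/(z₂ − z₁) = (2240 − 574)/0.98 = 1700.051.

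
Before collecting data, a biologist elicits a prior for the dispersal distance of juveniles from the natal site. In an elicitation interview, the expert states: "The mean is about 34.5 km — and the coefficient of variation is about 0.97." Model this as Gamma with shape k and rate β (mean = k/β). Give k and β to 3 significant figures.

k ≈ 1.06, β ≈ 0.0308

For Gamma(k, rate β): mean = k/β, variance = k/β², so CV = 1/√k.
CV = 0.97, hence k = 1/CV² = 1.06.
Then β = k/mean = 1.06/34.5 = 0.0308.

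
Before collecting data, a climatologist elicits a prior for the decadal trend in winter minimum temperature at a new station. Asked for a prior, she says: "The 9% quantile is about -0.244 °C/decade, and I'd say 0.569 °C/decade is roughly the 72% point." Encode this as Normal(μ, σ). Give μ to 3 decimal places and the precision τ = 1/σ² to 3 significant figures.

μ = 0.323, τ = 5.6

For Normal(μ,σ), the p-quantile is μ + z_p·σ. Here z_{0.09} = -1.341, z_{0.72} = 0.5828.
So -0.244 = μ − 1.341σ and 0.569 = μ + 0.5828σ.
Subtracting: σ = (0.569 − -0.244)/(0.5828 − (-1.341)) = 0.423.
Then μ = -0.244 − (-1.341)·0.423 = 0.323.
Precision τ = 1/σ² = 1/0.4226² = 5.6.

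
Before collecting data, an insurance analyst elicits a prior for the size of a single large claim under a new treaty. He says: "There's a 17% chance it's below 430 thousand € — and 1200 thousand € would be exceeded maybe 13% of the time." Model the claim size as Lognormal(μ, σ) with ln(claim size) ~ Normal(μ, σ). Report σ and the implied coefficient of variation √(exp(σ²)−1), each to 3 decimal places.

If T ~ Lognormal(μ,σ) then ln T ~ Normal(μ,σ), so the p-quantile of ln T is μ + z_p·σ.
ln(430) = 6.064 and ln(1200) = 7.09; z_{0.17} = -0.9542, z_{0.87} = 1.126.
σ = (7.09 − 6.064)/(1.126 − (-0.9542)) = 0.493.
μ = 6.064 − (-0.9542)·0.493 = 6.534.
CV = √(exp(σ²)−1) = √(exp(0.2433)−1) = 0.525.

σ ≈ 0.493, CV ≈ 0.525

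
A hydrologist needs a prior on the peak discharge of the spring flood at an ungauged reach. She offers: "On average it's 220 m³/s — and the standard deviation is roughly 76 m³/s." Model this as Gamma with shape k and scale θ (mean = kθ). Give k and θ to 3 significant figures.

k ≈ 8.38, θ ≈ 26.3

For Gamma(k, scale θ): mean = kθ, variance = kθ², so CV = 1/√k.
CV = SD/mean = 76/220 = 0.3455, hence k = 1/CV² = 8.38.
Then θ = mean/k = 220/8.38 = 26.3.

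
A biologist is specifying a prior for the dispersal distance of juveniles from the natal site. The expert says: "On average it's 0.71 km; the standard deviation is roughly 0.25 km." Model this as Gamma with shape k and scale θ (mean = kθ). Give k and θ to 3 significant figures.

k ≈ 8.07, θ ≈ 0.088

For Gamma(k, scale θ): mean = kθ, variance = kθ², so CV = 1/√k.
CV = SD/mean = 0.25/0.71 = 0.3521, hence k = 1/CV² = 8.07.
Then θ = mean/k = 0.71/8.07 = 0.088.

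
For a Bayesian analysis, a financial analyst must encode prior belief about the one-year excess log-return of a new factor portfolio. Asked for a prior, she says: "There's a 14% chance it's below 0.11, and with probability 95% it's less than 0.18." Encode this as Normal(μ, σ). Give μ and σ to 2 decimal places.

For Normal(μ,σ), the p-quantile is μ + z_p·σ. Here z_{0.14} = -1.08, z_{0.95} = 1.645.
So 0.11 = μ − 1.08σ and 0.18 = μ + 1.645σ.
Subtracting: σ = (0.18 − 0.11)/(1.645 − (-1.08)) = 0.03.
Then μ = 0.11 − (-1.08)·0.03 = 0.14.

μ = 0.14, σ = 0.03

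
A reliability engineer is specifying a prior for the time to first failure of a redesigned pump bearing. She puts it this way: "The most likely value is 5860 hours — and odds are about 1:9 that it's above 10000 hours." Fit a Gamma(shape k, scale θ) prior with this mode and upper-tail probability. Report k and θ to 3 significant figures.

Gamma(k,θ) with k>1 has mode (k−1)θ, so θ = 5860/(k−1).
Need P(X < 10000) = 0.9 with θ tied to k this way. Start at k = 2, θ = 5860: P(X<10000) ≈ 0.509.
Too low — raise k to concentrate. Iterating converges to k ≈ 7.63.
Then θ = 5860/(7.63−1) ≈ 884.

k ≈ 7.63, θ ≈ 884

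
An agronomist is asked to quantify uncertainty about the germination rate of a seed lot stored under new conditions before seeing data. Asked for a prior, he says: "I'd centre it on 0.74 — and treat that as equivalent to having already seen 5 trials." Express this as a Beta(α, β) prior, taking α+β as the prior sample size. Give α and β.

Under the effective-sample-size interpretation, Beta(α, β) has prior mean α/(α+β) and prior sample size α+β.
So α+β = 5 and α/(α+β) = 0.74, giving α = 0.74·5 = 3.7 and β = 5 − 3.7 = 1.3.

α = 3.7, β = 1.3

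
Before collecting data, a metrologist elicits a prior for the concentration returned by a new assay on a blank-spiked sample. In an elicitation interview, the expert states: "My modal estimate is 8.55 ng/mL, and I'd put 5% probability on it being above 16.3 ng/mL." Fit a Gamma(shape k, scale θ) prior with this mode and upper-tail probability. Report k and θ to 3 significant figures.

Gamma(k,θ) with k>1 has mode (k−1)θ, so θ = 8.55/(k−1).
Need P(X < 16.3) = 0.95 with θ tied to k this way. Start at k = 2, θ = 8.55: P(X<16.3) ≈ 0.568.
Too low — raise k to concentrate. Iterating converges to k ≈ 7.68.
Then θ = 8.55/(7.68−1) ≈ 1.28.

k ≈ 7.68, θ ≈ 1.28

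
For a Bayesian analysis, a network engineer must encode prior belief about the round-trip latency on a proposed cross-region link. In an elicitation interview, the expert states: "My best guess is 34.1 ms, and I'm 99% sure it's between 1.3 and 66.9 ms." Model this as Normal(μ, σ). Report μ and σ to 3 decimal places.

μ = 34.100, σ = 12.734

A symmetric 99% interval runs μ ± z·σ with z = 2.576.
Half-width = 32.8, so σ = 32.8/2.576 = 12.734.
μ is the stated best guess, 34.100.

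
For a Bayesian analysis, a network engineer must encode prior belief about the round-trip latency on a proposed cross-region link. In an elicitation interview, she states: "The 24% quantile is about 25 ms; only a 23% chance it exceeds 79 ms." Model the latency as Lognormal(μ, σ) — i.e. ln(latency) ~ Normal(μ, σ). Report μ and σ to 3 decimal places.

If T ~ Lognormal(μ,σ) then ln T ~ Normal(μ,σ), so the p-quantile of ln T is μ + z_p·σ.
ln(25) = 3.219 and ln(79) = 4.369; z_{0.24} = -0.7063, z_{0.77} = 0.7388.
σ = (4.369 − 3.219)/(0.7388 − (-0.7063)) = 0.796.
μ = 3.219 − (-0.7063)·0.796 = 3.781.

μ ≈ 3.781, σ ≈ 0.796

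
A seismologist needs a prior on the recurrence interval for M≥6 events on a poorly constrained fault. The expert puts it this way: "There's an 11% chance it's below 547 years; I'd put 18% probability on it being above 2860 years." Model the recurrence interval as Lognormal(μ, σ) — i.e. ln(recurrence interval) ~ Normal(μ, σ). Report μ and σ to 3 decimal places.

μ ≈ 7.252, σ ≈ 0.772

If T ~ Lognormal(μ,σ) then ln T ~ Normal(μ,σ), so the p-quantile of ln T is μ + z_p·σ.
ln(547) = 6.304 and ln(2860) = 7.959; z_{0.11} = -1.227, z_{0.82} = 0.9154.
σ = (7.959 − 6.304)/(0.9154 − (-1.227)) = 0.772.
μ = 6.304 − (-1.227)·0.772 = 7.252.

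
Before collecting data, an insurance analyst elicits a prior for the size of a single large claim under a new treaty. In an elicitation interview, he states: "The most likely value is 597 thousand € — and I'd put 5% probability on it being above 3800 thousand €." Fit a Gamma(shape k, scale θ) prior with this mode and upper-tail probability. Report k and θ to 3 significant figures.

k ≈ 1.66, θ ≈ 910

Gamma(k,θ) with k>1 has mode (k−1)θ, so θ = 597/(k−1).
Need P(X < 3800) = 0.95 with θ tied to k this way. Start at k = 2, θ = 597: P(X<3800) ≈ 0.987.
Too high — lower k to spread out. Iterating converges to k ≈ 1.66.
Then θ = 597/(1.66−1) ≈ 910.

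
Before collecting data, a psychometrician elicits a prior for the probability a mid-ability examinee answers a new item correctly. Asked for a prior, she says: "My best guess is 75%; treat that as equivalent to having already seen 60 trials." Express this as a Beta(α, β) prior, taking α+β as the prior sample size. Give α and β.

Under the effective-sample-size interpretation, Beta(α, β) has prior mean α/(α+β) and prior sample size α+β.
So α+β = 60 and α/(α+β) = 0.75, giving α = 0.75·60 = 45 and β = 60 − 45 = 15.

α = 45, β = 15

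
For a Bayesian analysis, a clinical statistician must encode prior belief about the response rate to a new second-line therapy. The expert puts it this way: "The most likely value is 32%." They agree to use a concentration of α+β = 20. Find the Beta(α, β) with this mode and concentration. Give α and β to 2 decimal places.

α = 6.76, β = 13.24

For α,β > 1 the Beta mode is (α−1)/(α+β−2). With α+β = 20, the mode is (α−1)/18.
Set (α−1)/18 = 0.32 → α = 1 + 0.32·18 = 6.76.
β = 20 − α = 13.24.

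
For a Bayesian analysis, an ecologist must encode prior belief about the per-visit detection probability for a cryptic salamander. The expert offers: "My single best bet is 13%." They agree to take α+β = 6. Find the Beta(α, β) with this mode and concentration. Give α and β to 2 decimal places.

α = 1.52, β = 4.48

For α,β > 1 the Beta mode is (α−1)/(α+β−2). With α+β = 6, the mode is (α−1)/4.
Set (α−1)/4 = 0.13 → α = 1 + 0.13·4 = 1.52.
β = 6 − α = 4.48.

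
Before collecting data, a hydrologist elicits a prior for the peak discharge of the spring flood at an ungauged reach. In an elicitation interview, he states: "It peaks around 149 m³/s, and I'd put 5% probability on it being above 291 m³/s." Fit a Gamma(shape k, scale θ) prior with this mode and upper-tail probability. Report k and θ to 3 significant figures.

k ≈ 7.19, θ ≈ 24.1

Gamma(k,θ) with k>1 has mode (k−1)θ, so θ = 149/(k−1).
Need P(X < 291) = 0.95 with θ tied to k this way. Start at k = 2, θ = 149: P(X<291) ≈ 0.581.
Too low — raise k to concentrate. Iterating converges to k ≈ 7.19.
Then θ = 149/(7.19−1) ≈ 24.1.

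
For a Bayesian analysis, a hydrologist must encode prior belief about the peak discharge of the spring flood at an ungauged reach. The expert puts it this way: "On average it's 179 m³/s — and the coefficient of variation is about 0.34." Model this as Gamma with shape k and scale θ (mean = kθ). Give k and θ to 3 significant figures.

For Gamma(k, scale θ): mean = kθ, variance = kθ², so CV = 1/√k.
CV = 0.34, hence k = 1/CV² = 8.65.
Then θ = mean/k = 179/8.65 = 20.7.

k ≈ 8.65, θ ≈ 20.7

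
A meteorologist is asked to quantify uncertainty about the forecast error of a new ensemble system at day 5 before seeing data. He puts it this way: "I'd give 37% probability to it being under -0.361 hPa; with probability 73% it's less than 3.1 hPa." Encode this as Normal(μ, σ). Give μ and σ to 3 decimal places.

For Normal(μ,σ), the p-quantile is μ + z_p·σ. Here z_{0.37} = -0.3319, z_{0.73} = 0.6128.
So -0.361 = μ − 0.3319σ and 3.1 = μ + 0.6128σ.
Subtracting: σ = (3.1 − -0.361)/(0.6128 − (-0.3319)) = 3.664.
Then μ = -0.361 − (-0.3319)·3.664 = 0.855.

μ = 0.855, σ = 3.664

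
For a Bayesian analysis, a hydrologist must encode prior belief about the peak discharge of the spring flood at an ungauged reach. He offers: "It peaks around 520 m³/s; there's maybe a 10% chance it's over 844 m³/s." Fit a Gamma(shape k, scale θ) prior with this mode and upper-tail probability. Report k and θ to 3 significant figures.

k ≈ 9.02, θ ≈ 64.8

Gamma(k,θ) with k>1 has mode (k−1)θ, so θ = 520/(k−1).
Need P(X < 844) = 0.9 with θ tied to k this way. Start at k = 2, θ = 520: P(X<844) ≈ 0.482.
Too low — raise k to concentrate. Iterating converges to k ≈ 9.02.
Then θ = 520/(9.02−1) ≈ 64.8.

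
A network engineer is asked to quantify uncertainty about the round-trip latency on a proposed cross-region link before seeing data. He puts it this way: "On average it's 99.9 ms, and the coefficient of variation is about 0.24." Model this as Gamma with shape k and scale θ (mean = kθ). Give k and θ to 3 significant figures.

k ≈ 17.4, θ ≈ 5.75

For Gamma(k, scale θ): mean = kθ, variance = kθ², so CV = 1/√k.
CV = 0.24, hence k = 1/CV² = 17.4.
Then θ = mean/k = 99.9/17.4 = 5.75.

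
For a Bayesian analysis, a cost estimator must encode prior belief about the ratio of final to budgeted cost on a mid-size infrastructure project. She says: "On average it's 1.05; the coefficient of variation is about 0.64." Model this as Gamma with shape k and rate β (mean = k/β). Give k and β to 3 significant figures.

For Gamma(k, rate β): mean = k/β, variance = k/β², so CV = 1/√k.
CV = 0.64, hence k = 1/CV² = 2.44.
Then β = k/mean = 2.44/1.05 = 2.33.

k ≈ 2.44, β ≈ 2.33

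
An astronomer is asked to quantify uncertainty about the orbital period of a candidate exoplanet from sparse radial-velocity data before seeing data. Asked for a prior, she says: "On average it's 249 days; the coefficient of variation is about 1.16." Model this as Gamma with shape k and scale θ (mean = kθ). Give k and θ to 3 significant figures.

For Gamma(k, scale θ): mean = kθ, variance = kθ², so CV = 1/√k.
CV = 1.16, hence k = 1/CV² = 0.743.
Then θ = mean/k = 249/0.743 = 335.

k ≈ 0.743, θ ≈ 335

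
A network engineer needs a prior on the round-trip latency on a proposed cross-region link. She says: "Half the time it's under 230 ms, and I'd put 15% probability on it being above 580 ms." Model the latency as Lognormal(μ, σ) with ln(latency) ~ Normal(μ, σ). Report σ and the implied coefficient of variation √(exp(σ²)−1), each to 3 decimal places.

If T ~ Lognormal(μ,σ) then ln T ~ Normal(μ,σ), so the p-quantile of ln T is μ + z_p·σ.
ln(230) = 5.438 and ln(580) = 6.363; z_{0.5} = 0, z_{0.85} = 1.036.
σ = (6.363 − 5.438)/(1.036 − (0)) = 0.892.
μ = 5.438 − (0)·0.892 = 5.438.
CV = √(exp(σ²)−1) = √(exp(0.7964)−1) = 1.103.

σ ≈ 0.892, CV ≈ 1.103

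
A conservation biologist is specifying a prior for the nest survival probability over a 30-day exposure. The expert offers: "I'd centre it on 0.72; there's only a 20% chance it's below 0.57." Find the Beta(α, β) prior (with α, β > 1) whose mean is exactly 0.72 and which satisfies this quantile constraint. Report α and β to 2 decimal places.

α ≈ 4.06, β ≈ 1.58

With mean 0.72 fixed, write α = 0.72s, β = 0.28s where s = α+β.
Need P(θ < 0.57) = 0.2 under Beta(0.72s, 0.28s). Normal approximation: (q−m)/√(m(1−m)/s) ≈ z_{0.2} = -0.842, so s ≈ 0.72·0.28·(-0.842)²/(0.57−0.72)² = 6.3.
At s = 6.3: P(θ<0.57) ≈ 0.189. Adjusting to match 0.2 gives s ≈ 5.64.
So α = 0.72·5.64 ≈ 4.06, β = 0.28·5.64 ≈ 1.58.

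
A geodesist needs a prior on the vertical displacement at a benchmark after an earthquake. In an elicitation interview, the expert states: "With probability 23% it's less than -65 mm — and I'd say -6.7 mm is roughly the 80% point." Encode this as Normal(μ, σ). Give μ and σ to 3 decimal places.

μ = -37.746, σ = 36.888

The p-quantile of Normal(μ,σ) is μ + z_p·σ, with z_{0.23} = -0.7388 and z_{0.8} = 0.8416.
Eliminate σ: μ = (z₂·x₁ − z₁·x₂)/(z₂ − z₁) = (0.8416·-65 − (-0.7388)·-6.7)/1.58 = -37.746.
Then σ = (x₂ − x₁)/(z₂ − z₁) = (-6.7 − -65)/1.58 = 36.888.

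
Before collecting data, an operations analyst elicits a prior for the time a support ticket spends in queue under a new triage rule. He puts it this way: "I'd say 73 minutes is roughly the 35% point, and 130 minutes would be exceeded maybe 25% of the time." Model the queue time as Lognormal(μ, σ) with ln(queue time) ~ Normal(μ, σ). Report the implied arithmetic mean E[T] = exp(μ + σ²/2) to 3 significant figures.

If T ~ Lognormal(μ,σ) then ln T ~ Normal(μ,σ), so the p-quantile of ln T is μ + z_p·σ.
ln(73) = 4.29 and ln(130) = 4.868; z_{0.35} = -0.3853, z_{0.75} = 0.6745.
σ = (4.868 − 4.29)/(0.6745 − (-0.3853)) = 0.545.
μ = 4.29 − (-0.3853)·0.545 = 4.500.
E[T] = exp(μ + σ²/2) = exp(4.500 + 0.1482) = 104 minutes.

E[T] ≈ 104 minutes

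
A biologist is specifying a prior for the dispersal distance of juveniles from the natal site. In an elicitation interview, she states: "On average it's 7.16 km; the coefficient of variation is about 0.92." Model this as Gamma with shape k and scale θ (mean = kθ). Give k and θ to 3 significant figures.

For Gamma(k, scale θ): mean = kθ, variance = kθ², so CV = 1/√k.
CV = 0.92, hence k = 1/CV² = 1.18.
Then θ = mean/k = 7.16/1.18 = 6.06.

k ≈ 1.18, θ ≈ 6.06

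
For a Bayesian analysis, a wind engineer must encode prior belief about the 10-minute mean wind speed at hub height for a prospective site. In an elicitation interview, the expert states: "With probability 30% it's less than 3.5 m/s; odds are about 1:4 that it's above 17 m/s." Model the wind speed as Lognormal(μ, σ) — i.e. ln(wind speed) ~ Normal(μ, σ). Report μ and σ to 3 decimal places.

If T ~ Lognormal(μ,σ) then ln T ~ Normal(μ,σ), so the p-quantile of ln T is μ + z_p·σ.
ln(3.5) = 1.253 and ln(17) = 2.833; z_{0.3} = -0.5244, z_{0.8} = 0.8416.
σ = (2.833 − 1.253)/(0.8416 − (-0.5244)) = 1.157.
μ = 1.253 − (-0.5244)·1.157 = 1.859.

μ ≈ 1.859, σ ≈ 1.157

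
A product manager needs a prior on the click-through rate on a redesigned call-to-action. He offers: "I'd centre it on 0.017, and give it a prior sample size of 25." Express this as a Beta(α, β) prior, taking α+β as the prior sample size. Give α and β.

α = 0.425, β = 24.575

Under the effective-sample-size interpretation, Beta(α, β) has prior mean α/(α+β) and prior sample size α+β.
So α+β = 25 and α/(α+β) = 0.017, giving α = 0.017·25 = 0.425 and β = 25 − 0.425 = 24.575.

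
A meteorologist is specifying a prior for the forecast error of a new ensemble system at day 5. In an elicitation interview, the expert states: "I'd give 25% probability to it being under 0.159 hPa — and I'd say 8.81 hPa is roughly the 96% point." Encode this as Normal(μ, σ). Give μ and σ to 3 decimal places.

The p-quantile of Normal(μ,σ) is μ + z_p·σ, with z_{0.25} = -0.6745 and z_{0.96} = 1.751.
Eliminate σ: μ = (z₂·x₁ − z₁·x₂)/(z₂ − z₁) = (1.751·0.159 − (-0.6745)·8.81)/2.425 = 2.565.
Then σ = (x₂ − x₁)/(z₂ − z₁) = (8.81 − 0.159)/2.425 = 3.567.

μ = 2.565, σ = 3.567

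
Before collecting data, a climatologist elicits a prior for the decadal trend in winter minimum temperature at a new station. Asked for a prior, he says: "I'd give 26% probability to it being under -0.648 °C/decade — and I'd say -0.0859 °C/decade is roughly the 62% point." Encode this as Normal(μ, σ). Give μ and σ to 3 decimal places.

μ = -0.267, σ = 0.592

For Normal(μ,σ), the p-quantile is μ + z_p·σ. Here z_{0.26} = -0.6433, z_{0.62} = 0.3055.
So -0.648 = μ − 0.6433σ and -0.0859 = μ + 0.3055σ.
Subtracting: σ = (-0.0859 − -0.648)/(0.3055 − (-0.6433)) = 0.592.
Then μ = -0.648 − (-0.6433)·0.592 = -0.267.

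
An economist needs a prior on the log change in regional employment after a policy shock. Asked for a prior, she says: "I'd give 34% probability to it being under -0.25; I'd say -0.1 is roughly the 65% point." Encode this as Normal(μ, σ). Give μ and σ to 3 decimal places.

The p-quantile of Normal(μ,σ) is μ + z_p·σ, with z_{0.34} = -0.4125 and z_{0.65} = 0.3853.
Eliminate σ: μ = (z₂·x₁ − z₁·x₂)/(z₂ − z₁) = (0.3853·-0.25 − (-0.4125)·-0.1)/0.7978 = -0.172.
Then σ = (x₂ − x₁)/(z₂ − z₁) = (-0.1 − -0.25)/0.7978 = 0.188.

μ = -0.172, σ = 0.188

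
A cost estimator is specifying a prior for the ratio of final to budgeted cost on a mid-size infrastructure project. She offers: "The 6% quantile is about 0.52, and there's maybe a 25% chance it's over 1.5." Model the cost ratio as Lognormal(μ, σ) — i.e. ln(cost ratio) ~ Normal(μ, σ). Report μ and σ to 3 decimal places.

μ ≈ 0.085, σ ≈ 0.475

If T ~ Lognormal(μ,σ) then ln T ~ Normal(μ,σ), so the p-quantile of ln T is μ + z_p·σ.
ln(0.52) = -0.6539 and ln(1.5) = 0.4055; z_{0.06} = -1.555, z_{0.75} = 0.6745.
σ = (0.4055 − -0.6539)/(0.6745 − (-1.555)) = 0.475.
μ = -0.6539 − (-1.555)·0.475 = 0.085.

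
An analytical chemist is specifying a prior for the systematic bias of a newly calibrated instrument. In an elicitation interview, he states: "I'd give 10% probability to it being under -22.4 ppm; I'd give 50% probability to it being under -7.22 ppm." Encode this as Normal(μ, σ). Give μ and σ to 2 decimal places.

μ = -7.22, σ = 11.85

For Normal(μ,σ), the p-quantile is μ + z_p·σ. Here z_{0.1} = -1.282, z_{0.5} = 0.
So -22.4 = μ − 1.282σ and -7.22 = μ + 0σ.
Subtracting: σ = (-7.22 − -22.4)/(0 − (-1.282)) = 11.85.
Then μ = -22.4 − (-1.282)·11.85 = -7.22.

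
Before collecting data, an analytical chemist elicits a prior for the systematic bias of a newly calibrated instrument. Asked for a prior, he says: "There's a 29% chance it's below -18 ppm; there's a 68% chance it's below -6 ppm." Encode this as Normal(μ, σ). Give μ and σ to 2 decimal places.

The p-quantile of Normal(μ,σ) is μ + z_p·σ, with z_{0.29} = -0.5534 and z_{0.68} = 0.4677.
Eliminate σ: μ = (z₂·x₁ − z₁·x₂)/(z₂ − z₁) = (0.4677·-18 − (-0.5534)·-6)/1.021 = -11.50.
Then σ = (x₂ − x₁)/(z₂ − z₁) = (-6 − -18)/1.021 = 11.75.

μ = -11.50, σ = 11.75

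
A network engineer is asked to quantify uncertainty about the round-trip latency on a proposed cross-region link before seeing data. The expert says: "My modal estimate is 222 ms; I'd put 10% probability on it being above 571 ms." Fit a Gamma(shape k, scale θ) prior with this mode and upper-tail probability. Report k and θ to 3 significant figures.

k ≈ 3.15, θ ≈ 103

Gamma(k,θ) with k>1 has mode (k−1)θ, so θ = 222/(k−1).
Need P(X < 571) = 0.9 with θ tied to k this way. Start at k = 2, θ = 222: P(X<571) ≈ 0.727.
Too low — raise k to concentrate. Iterating converges to k ≈ 3.15.
Then θ = 222/(3.15−1) ≈ 103.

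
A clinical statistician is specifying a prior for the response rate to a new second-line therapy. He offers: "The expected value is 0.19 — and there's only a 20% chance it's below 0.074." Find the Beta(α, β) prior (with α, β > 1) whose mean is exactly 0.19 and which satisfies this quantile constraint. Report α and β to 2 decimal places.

α ≈ 1.53, β ≈ 6.52

With mean 0.19 fixed, write α = 0.19s, β = 0.81s where s = α+β.
Need P(θ < 0.074) = 0.2 under Beta(0.19s, 0.81s). Normal approximation: (q−m)/√(m(1−m)/s) ≈ z_{0.2} = -0.842, so s ≈ 0.19·0.81·(-0.842)²/(0.074−0.19)² = 8.1.
At s = 8.1: P(θ<0.074) ≈ 0.199. Adjusting to match 0.2 gives s ≈ 8.06.
So α = 0.19·8.06 ≈ 1.53, β = 0.81·8.06 ≈ 6.52.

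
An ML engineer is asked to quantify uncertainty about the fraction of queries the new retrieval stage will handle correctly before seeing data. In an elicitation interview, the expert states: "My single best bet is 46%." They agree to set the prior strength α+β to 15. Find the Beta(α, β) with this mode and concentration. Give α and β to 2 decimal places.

α = 6.98, β = 8.02

For α,β > 1 the Beta mode is (α−1)/(α+β−2). With α+β = 15, the mode is (α−1)/13.
Set (α−1)/13 = 0.46 → α = 1 + 0.46·13 = 6.98.
β = 15 − α = 8.02.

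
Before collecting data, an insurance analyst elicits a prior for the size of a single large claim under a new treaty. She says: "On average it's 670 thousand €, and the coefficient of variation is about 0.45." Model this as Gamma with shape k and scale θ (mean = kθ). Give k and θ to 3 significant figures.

For Gamma(k, scale θ): mean = kθ, variance = kθ², so CV = 1/√k.
CV = 0.45, hence k = 1/CV² = 4.94.
Then θ = mean/k = 670/4.94 = 136.

k ≈ 4.94, θ ≈ 136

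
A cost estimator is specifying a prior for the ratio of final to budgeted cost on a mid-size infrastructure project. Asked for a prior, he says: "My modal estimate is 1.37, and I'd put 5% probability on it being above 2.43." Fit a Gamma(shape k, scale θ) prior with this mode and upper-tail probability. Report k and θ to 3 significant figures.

k ≈ 9.49, θ ≈ 0.161

Gamma(k,θ) with k>1 has mode (k−1)θ, so θ = 1.37/(k−1).
Need P(X < 2.43) = 0.95 with θ tied to k this way. Start at k = 2, θ = 1.37: P(X<2.43) ≈ 0.529.
Too low — raise k to concentrate. Iterating converges to k ≈ 9.49.
Then θ = 1.37/(9.49−1) ≈ 0.161.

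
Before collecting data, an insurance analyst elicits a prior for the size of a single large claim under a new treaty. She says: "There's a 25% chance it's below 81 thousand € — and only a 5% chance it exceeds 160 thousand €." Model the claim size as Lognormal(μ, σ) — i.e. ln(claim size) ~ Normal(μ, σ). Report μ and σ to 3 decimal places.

If T ~ Lognormal(μ,σ) then ln T ~ Normal(μ,σ), so the p-quantile of ln T is μ + z_p·σ.
ln(81) = 4.394 and ln(160) = 5.075; z_{0.25} = -0.6745, z_{0.95} = 1.645.
σ = (5.075 − 4.394)/(1.645 − (-0.6745)) = 0.293.
μ = 4.394 − (-0.6745)·0.293 = 4.592.

μ ≈ 4.592, σ ≈ 0.293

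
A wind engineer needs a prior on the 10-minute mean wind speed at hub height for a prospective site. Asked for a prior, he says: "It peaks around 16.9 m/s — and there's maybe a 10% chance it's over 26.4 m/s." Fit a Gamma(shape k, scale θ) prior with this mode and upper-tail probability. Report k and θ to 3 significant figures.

Gamma(k,θ) with k>1 has mode (k−1)θ, so θ = 16.9/(k−1).
Need P(X < 26.4) = 0.9 with θ tied to k this way. Start at k = 2, θ = 16.9: P(X<26.4) ≈ 0.463.
Too low — raise k to concentrate. Iterating converges to k ≈ 10.4.
Then θ = 16.9/(10.4−1) ≈ 1.8.

k ≈ 10.4, θ ≈ 1.8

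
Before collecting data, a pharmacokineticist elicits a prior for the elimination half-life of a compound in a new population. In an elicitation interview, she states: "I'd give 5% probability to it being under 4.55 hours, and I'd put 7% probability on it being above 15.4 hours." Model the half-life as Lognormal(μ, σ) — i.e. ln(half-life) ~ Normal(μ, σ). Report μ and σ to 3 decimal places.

If T ~ Lognormal(μ,σ) then ln T ~ Normal(μ,σ), so the p-quantile of ln T is μ + z_p·σ.
ln(4.55) = 1.515 and ln(15.4) = 2.734; z_{0.05} = -1.645, z_{0.93} = 1.476.
σ = (2.734 − 1.515)/(1.476 − (-1.645)) = 0.391.
μ = 1.515 − (-1.645)·0.391 = 2.158.

μ ≈ 2.158, σ ≈ 0.391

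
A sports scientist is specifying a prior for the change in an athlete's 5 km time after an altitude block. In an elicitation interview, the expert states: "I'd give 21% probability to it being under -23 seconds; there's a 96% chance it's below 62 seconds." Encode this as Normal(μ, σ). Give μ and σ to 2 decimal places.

μ = 3.81, σ = 33.24

The p-quantile of Normal(μ,σ) is μ + z_p·σ, with z_{0.21} = -0.8064 and z_{0.96} = 1.751.
Eliminate σ: μ = (z₂·x₁ − z₁·x₂)/(z₂ − z₁) = (1.751·-23 − (-0.8064)·62)/2.557 = 3.81.
Then σ = (x₂ − x₁)/(z₂ − z₁) = (62 − -23)/2.557 = 33.24.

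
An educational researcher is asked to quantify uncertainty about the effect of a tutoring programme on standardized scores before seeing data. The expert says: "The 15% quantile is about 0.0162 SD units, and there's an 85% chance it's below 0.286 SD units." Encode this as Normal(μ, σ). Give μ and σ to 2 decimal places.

μ = 0.15, σ = 0.13

The p-quantile of Normal(μ,σ) is μ + z_p·σ, with z_{0.15} = -1.036 and z_{0.85} = 1.036.
Eliminate σ: μ = (z₂·x₁ − z₁·x₂)/(z₂ − z₁) = (1.036·0.0162 − (-1.036)·0.286)/2.073 = 0.15.
Then σ = (x₂ − x₁)/(z₂ − z₁) = (0.286 − 0.0162)/2.073 = 0.13.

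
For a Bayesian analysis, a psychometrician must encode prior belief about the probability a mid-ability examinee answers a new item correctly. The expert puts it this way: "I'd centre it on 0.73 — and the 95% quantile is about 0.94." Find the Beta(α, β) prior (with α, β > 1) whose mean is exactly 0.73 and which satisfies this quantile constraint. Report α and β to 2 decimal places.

α ≈ 5.52, β ≈ 2.04

With mean 0.73 fixed, write α = 0.73s, β = 0.27s where s = α+β.
Need P(θ < 0.94) = 0.95 under Beta(0.73s, 0.27s). Normal approximation: (q−m)/√(m(1−m)/s) ≈ z_{0.95} = 1.64, so s ≈ 0.73·0.27·(1.64)²/(0.94−0.73)² = 12.1.
At s = 12.1: P(θ<0.94) ≈ 0.985. Adjusting to match 0.95 gives s ≈ 7.56.
So α = 0.73·7.56 ≈ 5.52, β = 0.27·7.56 ≈ 2.04.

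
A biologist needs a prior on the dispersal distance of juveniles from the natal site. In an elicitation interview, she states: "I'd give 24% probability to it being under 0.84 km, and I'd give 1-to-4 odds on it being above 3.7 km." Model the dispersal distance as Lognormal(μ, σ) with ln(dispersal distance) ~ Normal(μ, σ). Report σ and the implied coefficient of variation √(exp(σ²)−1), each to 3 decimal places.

If T ~ Lognormal(μ,σ) then ln T ~ Normal(μ,σ), so the p-quantile of ln T is μ + z_p·σ.
ln(0.84) = -0.1744 and ln(3.7) = 1.308; z_{0.24} = -0.7063, z_{0.8} = 0.8416.
σ = (1.308 − -0.1744)/(0.8416 − (-0.7063)) = 0.958.
μ = -0.1744 − (-0.7063)·0.958 = 0.502.
CV = √(exp(σ²)−1) = √(exp(0.9175)−1) = 1.226.

σ ≈ 0.958, CV ≈ 1.226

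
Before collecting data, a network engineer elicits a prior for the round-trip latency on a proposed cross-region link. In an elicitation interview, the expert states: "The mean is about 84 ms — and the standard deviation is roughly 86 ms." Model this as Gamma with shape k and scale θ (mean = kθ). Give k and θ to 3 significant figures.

k ≈ 0.954, θ ≈ 88

For Gamma(k, scale θ): mean = kθ, variance = kθ², so CV = 1/√k.
CV = SD/mean = 86/84 = 1.024, hence k = 1/CV² = 0.954.
Then θ = mean/k = 84/0.954 = 88.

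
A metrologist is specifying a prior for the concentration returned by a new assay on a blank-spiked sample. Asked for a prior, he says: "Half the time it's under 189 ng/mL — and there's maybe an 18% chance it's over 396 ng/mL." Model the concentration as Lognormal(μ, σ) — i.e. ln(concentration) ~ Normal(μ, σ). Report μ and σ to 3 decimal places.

μ ≈ 5.242, σ ≈ 0.808

If T ~ Lognormal(μ,σ) then ln T ~ Normal(μ,σ), so the p-quantile of ln T is μ + z_p·σ.
ln(189) = 5.242 and ln(396) = 5.981; z_{0.5} = 0, z_{0.82} = 0.9154.
σ = (5.981 − 5.242)/(0.9154 − (0)) = 0.808.
μ = 5.242 − (0)·0.808 = 5.242.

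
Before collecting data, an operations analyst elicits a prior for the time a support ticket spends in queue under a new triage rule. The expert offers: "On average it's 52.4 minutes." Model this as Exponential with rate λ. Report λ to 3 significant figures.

λ ≈ 0.0191

Exponential mean = 1/λ, so λ = 1/52.4 = 0.0191.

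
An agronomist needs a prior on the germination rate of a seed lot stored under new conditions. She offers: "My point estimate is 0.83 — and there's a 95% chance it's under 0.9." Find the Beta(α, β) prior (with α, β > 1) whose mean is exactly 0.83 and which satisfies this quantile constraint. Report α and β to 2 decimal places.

α ≈ 53.78, β ≈ 11.01

With mean 0.83 fixed, write α = 0.83s, β = 0.17s where s = α+β.
Need P(θ < 0.9) = 0.95 under Beta(0.83s, 0.17s). Normal approximation: (q−m)/√(m(1−m)/s) ≈ z_{0.95} = 1.64, so s ≈ 0.83·0.17·(1.64)²/(0.9−0.83)² = 77.9.
At s = 77.9: P(θ<0.9) ≈ 0.966. Adjusting to match 0.95 gives s ≈ 64.79.
So α = 0.83·64.79 ≈ 53.78, β = 0.17·64.79 ≈ 11.01.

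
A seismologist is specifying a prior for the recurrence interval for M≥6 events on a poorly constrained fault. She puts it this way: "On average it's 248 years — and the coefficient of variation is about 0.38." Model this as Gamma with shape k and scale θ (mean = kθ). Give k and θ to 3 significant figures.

k ≈ 6.93, θ ≈ 35.8

For Gamma(k, scale θ): mean = kθ, variance = kθ², so CV = 1/√k.
CV = 0.38, hence k = 1/CV² = 6.93.
Then θ = mean/k = 248/6.93 = 35.8.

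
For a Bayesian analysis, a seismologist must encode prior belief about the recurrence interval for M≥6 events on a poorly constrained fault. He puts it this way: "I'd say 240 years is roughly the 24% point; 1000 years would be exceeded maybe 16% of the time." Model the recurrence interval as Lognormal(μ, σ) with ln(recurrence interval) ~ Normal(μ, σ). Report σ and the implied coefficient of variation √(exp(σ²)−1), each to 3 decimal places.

σ ≈ 0.839, CV ≈ 1.011

If T ~ Lognormal(μ,σ) then ln T ~ Normal(μ,σ), so the p-quantile of ln T is μ + z_p·σ.
ln(240) = 5.481 and ln(1000) = 6.908; z_{0.24} = -0.7063, z_{0.84} = 0.9945.
σ = (6.908 − 5.481)/(0.9945 − (-0.7063)) = 0.839.
μ = 5.481 − (-0.7063)·0.839 = 6.073.
CV = √(exp(σ²)−1) = √(exp(0.7041)−1) = 1.011.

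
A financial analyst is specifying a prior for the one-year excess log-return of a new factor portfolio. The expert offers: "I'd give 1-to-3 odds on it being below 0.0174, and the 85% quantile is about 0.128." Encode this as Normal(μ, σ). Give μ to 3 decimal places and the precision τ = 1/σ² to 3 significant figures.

μ = 0.061, τ = 239

The p-quantile of Normal(μ,σ) is μ + z_p·σ, with z_{0.25} = -0.6745 and z_{0.85} = 1.036.
Eliminate σ: μ = (z₂·x₁ − z₁·x₂)/(z₂ − z₁) = (1.036·0.0174 − (-0.6745)·0.128)/1.711 = 0.061.
Then σ = (x₂ − x₁)/(z₂ − z₁) = (0.128 − 0.0174)/1.711 = 0.065.
Precision τ = 1/σ² = 1/0.06464² = 239.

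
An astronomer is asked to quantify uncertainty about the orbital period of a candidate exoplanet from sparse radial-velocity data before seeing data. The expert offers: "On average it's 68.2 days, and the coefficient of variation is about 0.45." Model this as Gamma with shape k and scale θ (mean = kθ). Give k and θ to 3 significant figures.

For Gamma(k, scale θ): mean = kθ, variance = kθ², so CV = 1/√k.
CV = 0.45, hence k = 1/CV² = 4.94.
Then θ = mean/k = 68.2/4.94 = 13.8.

k ≈ 4.94, θ ≈ 13.8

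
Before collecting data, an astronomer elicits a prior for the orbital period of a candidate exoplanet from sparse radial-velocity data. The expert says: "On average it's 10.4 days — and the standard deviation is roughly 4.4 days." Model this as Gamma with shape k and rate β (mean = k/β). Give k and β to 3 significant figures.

k ≈ 5.59, β ≈ 0.537

For Gamma(k, rate β): mean = k/β, variance = k/β², so CV = 1/√k.
CV = SD/mean = 4.4/10.4 = 0.4231, hence k = 1/CV² = 5.59.
Then β = k/mean = 5.59/10.4 = 0.537.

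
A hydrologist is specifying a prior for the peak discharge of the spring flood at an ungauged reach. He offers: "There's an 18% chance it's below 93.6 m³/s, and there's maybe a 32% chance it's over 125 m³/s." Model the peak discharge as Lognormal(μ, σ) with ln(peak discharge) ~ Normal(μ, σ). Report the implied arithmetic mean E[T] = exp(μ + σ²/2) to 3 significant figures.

If T ~ Lognormal(μ,σ) then ln T ~ Normal(μ,σ), so the p-quantile of ln T is μ + z_p·σ.
ln(93.6) = 4.539 and ln(125) = 4.828; z_{0.18} = -0.9154, z_{0.68} = 0.4677.
σ = (4.828 − 4.539)/(0.4677 − (-0.9154)) = 0.209.
μ = 4.539 − (-0.9154)·0.209 = 4.730.
E[T] = exp(μ + σ²/2) = exp(4.730 + 0.0219) = 116 m³/s.

E[T] ≈ 116 m³/s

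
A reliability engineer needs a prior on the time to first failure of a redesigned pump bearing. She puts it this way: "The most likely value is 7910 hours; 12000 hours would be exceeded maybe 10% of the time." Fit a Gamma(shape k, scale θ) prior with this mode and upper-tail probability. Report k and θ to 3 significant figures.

Gamma(k,θ) with k>1 has mode (k−1)θ, so θ = 7910/(k−1).
Need P(X < 12000) = 0.9 with θ tied to k this way. Start at k = 2, θ = 7910: P(X<12000) ≈ 0.448.
Too low — raise k to concentrate. Iterating converges to k ≈ 11.7.
Then θ = 7910/(11.7−1) ≈ 737.

k ≈ 11.7, θ ≈ 737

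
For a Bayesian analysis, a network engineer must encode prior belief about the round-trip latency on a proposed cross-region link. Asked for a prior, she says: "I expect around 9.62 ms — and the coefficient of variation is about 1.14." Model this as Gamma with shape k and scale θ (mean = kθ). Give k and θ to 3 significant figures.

For Gamma(k, scale θ): mean = kθ, variance = kθ², so CV = 1/√k.
CV = 1.14, hence k = 1/CV² = 0.769.
Then θ = mean/k = 9.62/0.769 = 12.5.

k ≈ 0.769, θ ≈ 12.5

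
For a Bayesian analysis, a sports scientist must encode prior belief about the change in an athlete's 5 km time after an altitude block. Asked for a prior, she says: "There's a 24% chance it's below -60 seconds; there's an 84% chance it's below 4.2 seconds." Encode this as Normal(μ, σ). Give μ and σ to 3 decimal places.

The p-quantile of Normal(μ,σ) is μ + z_p·σ, with z_{0.24} = -0.7063 and z_{0.84} = 0.9945.
Eliminate σ: μ = (z₂·x₁ − z₁·x₂)/(z₂ − z₁) = (0.9945·-60 − (-0.7063)·4.2)/1.701 = -33.339.
Then σ = (x₂ − x₁)/(z₂ − z₁) = (4.2 − -60)/1.701 = 37.748.

μ = -33.339, σ = 37.748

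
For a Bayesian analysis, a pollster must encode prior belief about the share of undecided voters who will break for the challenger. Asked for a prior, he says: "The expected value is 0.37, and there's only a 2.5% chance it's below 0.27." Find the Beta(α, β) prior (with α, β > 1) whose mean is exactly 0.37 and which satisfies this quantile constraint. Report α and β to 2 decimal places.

α ≈ 30.70, β ≈ 52.27

With mean 0.37 fixed, write α = 0.37s, β = 0.63s where s = α+β.
Need P(θ < 0.27) = 0.025 under Beta(0.37s, 0.63s). Normal approximation: (q−m)/√(m(1−m)/s) ≈ z_{0.025} = -1.96, so s ≈ 0.37·0.63·(-1.96)²/(0.27−0.37)² = 89.5.
At s = 89.5: P(θ<0.27) ≈ 0.021. Adjusting to match 0.025 gives s ≈ 82.96.
So α = 0.37·82.96 ≈ 30.70, β = 0.63·82.96 ≈ 52.27.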